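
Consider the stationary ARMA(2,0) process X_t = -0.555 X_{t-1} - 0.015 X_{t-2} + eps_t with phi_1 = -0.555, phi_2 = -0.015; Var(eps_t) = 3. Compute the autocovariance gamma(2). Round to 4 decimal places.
\gamma(2) = 1.2348

Multiply the model equation by X_{t-k} and take expectations. With theta_0 = psi_0 = 1 and psi_j the MA(infinity) weights, this gives
  gamma(k) - sum_i phi_i gamma(k-i) = c_k,
  c_k = sigma^2 * sum_{j=k..q} theta_j psi_{j-k}   (c_k = 0 for k > q),
using gamma(-m) = gamma(m).
Pure AR (q = 0): c_0 = sigma^2 = 3, c_k = 0 for k >= 1.
Equations for k = 0, 1, 2 (AR order 2, c_2 = 0):
  (E0) gamma(0) = phi_1 gamma(1) + phi_2 gamma(2) + c_0
  (E1) gamma(1) = phi_1 gamma(0) + phi_2 gamma(1) + c_1
  (E2) gamma(2) = phi_1 gamma(1) + phi_2 gamma(0)
From (E1): gamma(1) = A gamma(0) + B with
  A = phi_1 / (1 - phi_2) = -0.555 / 1.015 = -0.546798,   B = c_1 / (1 - phi_2) = 0 / 1.015 = 0.
Insert (E2) into (E0): gamma(0) (1 - phi_2^2) = phi_1 (1 + phi_2) gamma(1) + c_0.
  phi_1 (1 + phi_2) = (-0.555)(0.985) = -0.546675,   1 - phi_2^2 = 0.999775.
Replace gamma(1) by A gamma(0) + B and collect gamma(0):
  gamma(0) [0.999775 - (-0.546675)(-0.546798)] = c_0 = 3
  gamma(0) * 0.700854 = 3
  gamma(0) = 3 / 0.700854 = 4.280491.
  gamma(1) = A gamma(0) = (-0.546798)(4.280491) = -2.340564.
  gamma(2) = phi_1 gamma(1) + phi_2 gamma(0) = (-0.555)(-2.340564) + (-0.015)(4.280491) = 1.234806.
Therefore gamma(2) = 1.2348 (to 4 decimal places).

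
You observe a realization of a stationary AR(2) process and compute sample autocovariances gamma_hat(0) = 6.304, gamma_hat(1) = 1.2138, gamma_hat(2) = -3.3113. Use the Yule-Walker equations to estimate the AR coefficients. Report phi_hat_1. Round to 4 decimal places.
\hat\phi_{1} = 0.3050

The Yule-Walker equations for an AR(p) process read, in matrix form,
  Gamma_p phi = r_p,   with   (Gamma_p)_{ij} = gamma(|i - j|),
                       (r_p)_i = gamma(i),   i,j = 1..p.
Substitute the sample gammas (Toeplitz matrix and right-hand side of size 2):
  Gamma_p = [[6.304, 1.2138], [1.2138, 6.304]]
  r_p     = [1.2138, -3.3113]
Written out:
  6.304 phi_1 + 1.2138 phi_2 = 1.2138
  1.2138 phi_1 + 6.304 phi_2 = -3.3113
Solve by Cramer's rule:
  det = gamma(0)^2 - gamma(1)^2 = (6.304)^2 - (1.2138)^2 = 39.740416 - 1.47331044 = 38.26710556
  phi_hat_1 = [gamma(1) gamma(0) - gamma(1) gamma(2)] / det = [(1.2138)(6.304) - (1.2138)(-3.3113)] / 38.26710556 = 11.67105114 / 38.26710556 = 0.305
  phi_hat_2 = [gamma(0) gamma(2) - gamma(1)^2] / det = [(6.304)(-3.3113) - (1.2138)^2] / 38.26710556 = -22.34774564 / 38.26710556 = -0.584
So phi_hat = [0.3050, -0.5840].
Therefore phi_hat_1 = 0.3050.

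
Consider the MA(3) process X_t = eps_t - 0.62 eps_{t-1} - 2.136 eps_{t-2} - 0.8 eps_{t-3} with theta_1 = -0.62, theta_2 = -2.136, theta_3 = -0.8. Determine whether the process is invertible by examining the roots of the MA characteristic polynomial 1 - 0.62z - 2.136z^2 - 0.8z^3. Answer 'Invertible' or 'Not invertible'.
\text{Not invertible}

The MA(q) characteristic polynomial is P(z) = 1 - 0.62z - 2.136z^2 - 0.8z^3.
Invertibility requires all roots to lie outside the unit circle, i.e. |z| > 1 for every root.
Degree 3: look for a simple real root z0 first, then factor out (1 - z/z0) and solve the remaining quadratic.
Testing z0 = -1.25: P(-1.25) = 1 + (-0.62)(-1.25) + (-2.136)(-1.25)^2 + (-0.8)(-1.25)^3
  = 1 + (0.775) + (-3.3375) + (1.5625) = 0.  So z_0 = -1.25 is a root, |z_0| = 1.25.
Divide out the factor (1 + 0.8 z) = (1 - z/z0) (since 1/z0 = -0.8):
  P(z) = (1 + 0.8 z)(1 + (-1.42) z + (-1) z^2)
  [check: z-coef -1.42 - (-0.8) = -0.62; z^2-coef -1 - (-0.8)(-1.42) = -2.136; z^3-coef -(-0.8)(-1) = -0.8.]
Remaining roots from the quadratic factor 1 + (-1.42) z + (-1) z^2:
  Set 1 + (-1.42) z + (-1) z^2 = 0, i.e. a z^2 + b z + c = 0 with a = -1, b = -1.42, c = 1.
  Discriminant D = b^2 - 4ac = (-1.42)^2 - 4*(-1)*1 = 2.0164 - (-4) = 6.0164.
  D >= 0, so the roots are real: z = (-b +/- sqrt(D)) / (2a) = (1.42 +/- 2.452835) / (-2).
    z_1 = (1.42 + 2.452835) / (-2) = -1.9364,   |z_1| = 1.9364.
    z_2 = (1.42 - 2.452835) / (-2) = 0.5164,   |z_2| = 0.5164.
Moduli of all roots: 1.2500, 1.9364, 0.5164.
All moduli strictly greater than 1? No.
Verdict: Not invertible.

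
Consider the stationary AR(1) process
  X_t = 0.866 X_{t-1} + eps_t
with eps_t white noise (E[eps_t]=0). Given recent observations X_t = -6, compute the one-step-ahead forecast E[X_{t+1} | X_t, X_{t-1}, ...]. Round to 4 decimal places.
E[X_{t+1} \mid \mathcal F_t] = -5.1960

For an AR(p) model X_t = c + sum_i phi_i X_{t-i} + eps_t, the
one-step-ahead conditional mean is
  E[X_{t+1} | X_t, ...] = c + sum_i phi_i X_{t+1-i}.
Substitute known values:
  E[X_{t+1} | ...] = (0.866) * (-6)
                   = -5.1960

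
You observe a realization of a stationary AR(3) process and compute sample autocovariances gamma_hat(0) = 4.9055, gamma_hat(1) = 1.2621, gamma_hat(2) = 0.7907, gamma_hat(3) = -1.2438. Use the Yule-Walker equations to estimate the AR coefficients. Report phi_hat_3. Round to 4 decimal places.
\hat\phi_{3} = -0.3430

The Yule-Walker equations for an AR(p) process read, in matrix form,
  Gamma_p phi = r_p,   with   (Gamma_p)_{ij} = gamma(|i - j|),
                       (r_p)_i = gamma(i),   i,j = 1..p.
Substitute the sample gammas (Toeplitz matrix and right-hand side of size 3):
  Gamma_p = [[4.9055, 1.2621, 0.7907], [1.2621, 4.9055, 1.2621], [0.7907, 1.2621, 4.9055]]
  r_p     = [1.2621, 0.7907, -1.2438]
Written out (R1..R3):
  (R1) 4.9055 phi_1 + 1.2621 phi_2 + 0.7907 phi_3 = 1.2621
  (R2) 1.2621 phi_1 + 4.9055 phi_2 + 1.2621 phi_3 = 0.7907
  (R3) 0.7907 phi_1 + 1.2621 phi_2 + 4.9055 phi_3 = -1.2438
Gaussian elimination:
  R2 <- R2 - (1.2621/4.9055) R1 = R2 - (0.257283) R1:  4.580784 phi_2 + 1.058667 phi_3 = 0.465984
  R3 <- R3 - (0.7907/4.9055) R1 = R3 - (0.161186) R1:  1.058667 phi_2 + 4.77805 phi_3 = -1.447233
  R3 <- R3 - (1.058667/4.580784) R2 = R3 - (0.23111) R2:  4.533381 phi_3 = -1.554927
Back-substitution:
  phi_hat_3 = -1.554927 / 4.533381 = -0.342995
  phi_hat_2 = (0.465984 - (1.058667)(-0.342995)) / 4.580784 = 0.180995
  phi_hat_1 = (1.2621 - (1.2621)(0.180995) - (0.7907)(-0.342995)) / 4.9055 = 0.266002
So phi_hat = [0.2660, 0.1810, -0.3430].
Therefore phi_hat_3 = -0.3430.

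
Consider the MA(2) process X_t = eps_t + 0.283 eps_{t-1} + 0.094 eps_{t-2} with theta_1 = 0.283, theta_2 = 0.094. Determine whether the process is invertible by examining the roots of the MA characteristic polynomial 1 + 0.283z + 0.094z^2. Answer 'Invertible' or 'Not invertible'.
\text{Invertible}

The MA(q) characteristic polynomial is P(z) = 1 + 0.283z + 0.094z^2.
Invertibility requires all roots to lie outside the unit circle, i.e. |z| > 1 for every root.
Set 1 + (0.283) z + (0.094) z^2 = 0, i.e. a z^2 + b z + c = 0 with a = 0.094, b = 0.283, c = 1.
Discriminant D = b^2 - 4ac = (0.283)^2 - 4*(0.094)*1 = 0.080089 - (0.376) = -0.295911.
D < 0, so the roots are the complex-conjugate pair z = (-b +/- i sqrt(-D)) / (2a) = -1.5053 +/- 2.8935i.
For a conjugate pair |z|^2 = z * conj(z) = (product of roots) = c/a = 1/(0.094) = 10.638298, so |z| = sqrt(10.638298) = 3.2616 for both roots.
Moduli of all roots: 3.2616, 3.2616.
All moduli strictly greater than 1? Yes.
Verdict: Invertible.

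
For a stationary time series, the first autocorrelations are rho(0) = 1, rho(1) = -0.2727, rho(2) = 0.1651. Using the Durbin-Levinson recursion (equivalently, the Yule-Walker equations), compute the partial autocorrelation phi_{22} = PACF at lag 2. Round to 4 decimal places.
\phi_{22} = 0.0980

The PACF at lag k is phi_{kk}, the last component of the solution
to the Yule-Walker system G_k phi = r_k where
  (G_k)_{ij} = rho(|i - j|), (r_k)_i = rho(i), i,j = 1..k.
Equivalently, Durbin-Levinson gives phi_{kk} iteratively:
  phi_{11} = rho(1)
  phi_{kk} = [rho(k) - sum_{j=1..k-1} phi_{k-1,j} rho(k-j)]
            / [1 - sum_{j=1..k-1} phi_{k-1,j} rho(j)],
  phi_{k,j} = phi_{k-1,j} - phi_{kk} phi_{k-1,k-j},  j = 1..k-1.
Step k = 1:
  phi_11 = rho(1) = -0.2727.
Step k = 2:
  phi_22 = [rho(2) - phi_11 rho(1)] / [1 - phi_11 rho(1)] = [0.1651 - (-0.2727)(-0.2727)] / [1 - (-0.2727)(-0.2727)]
         = 0.09073471 / 0.92563471 = 0.098.
Therefore phi_{22} = 0.0980.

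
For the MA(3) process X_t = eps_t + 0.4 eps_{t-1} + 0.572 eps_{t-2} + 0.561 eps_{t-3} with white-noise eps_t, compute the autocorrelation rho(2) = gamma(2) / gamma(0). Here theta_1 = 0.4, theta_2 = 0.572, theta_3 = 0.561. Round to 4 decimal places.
\rho(2) = 0.4420

For an MA(q) process with theta_0 = 1, the autocovariance is
  gamma(k) = sigma^2 * sum_{i=0..q-k} theta_i * theta_{i+k},
and rho(k) = gamma(k) / gamma(0). Sigma^2 cancels.
  numerator   = (1)*(0.572) + (0.4)*(0.561) = 0.7964.
  denominator = (1)^2 + (0.4)^2 + (0.572)^2 + (0.561)^2 = 1.801905.
  rho(2) = 0.7964 / 1.801905 = 0.4420.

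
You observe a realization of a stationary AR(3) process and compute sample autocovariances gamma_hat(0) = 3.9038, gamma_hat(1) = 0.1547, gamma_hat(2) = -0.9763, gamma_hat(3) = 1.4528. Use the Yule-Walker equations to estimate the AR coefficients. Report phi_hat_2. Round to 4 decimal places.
\hat\phi_{2} = -0.2730

The Yule-Walker equations for an AR(p) process read, in matrix form,
  Gamma_p phi = r_p,   with   (Gamma_p)_{ij} = gamma(|i - j|),
                       (r_p)_i = gamma(i),   i,j = 1..p.
Substitute the sample gammas (Toeplitz matrix and right-hand side of size 3):
  Gamma_p = [[3.9038, 0.1547, -0.9763], [0.1547, 3.9038, 0.1547], [-0.9763, 0.1547, 3.9038]]
  r_p     = [0.1547, -0.9763, 1.4528]
Written out (R1..R3):
  (R1) 3.9038 phi_1 + 0.1547 phi_2 - 0.9763 phi_3 = 0.1547
  (R2) 0.1547 phi_1 + 3.9038 phi_2 + 0.1547 phi_3 = -0.9763
  (R3) -0.9763 phi_1 + 0.1547 phi_2 + 3.9038 phi_3 = 1.4528
Gaussian elimination:
  R2 <- R2 - (0.1547/3.9038) R1 = R2 - (0.039628) R1:  3.89767 phi_2 + 0.193389 phi_3 = -0.98243
  R3 <- R3 - (-0.9763/3.9038) R1 = R3 - (-0.25009) R1:  0.193389 phi_2 + 3.659637 phi_3 = 1.491489
  R3 <- R3 - (0.193389/3.89767) R2 = R3 - (0.049617) R2:  3.650042 phi_3 = 1.540234
Back-substitution:
  phi_hat_3 = 1.540234 / 3.650042 = 0.421977
  phi_hat_2 = (-0.98243 - (0.193389)(0.421977)) / 3.89767 = -0.272993
  phi_hat_1 = (0.1547 - (0.1547)(-0.272993) - (-0.9763)(0.421977)) / 3.9038 = 0.155978
So phi_hat = [0.1560, -0.2730, 0.4220].
Therefore phi_hat_2 = -0.2730.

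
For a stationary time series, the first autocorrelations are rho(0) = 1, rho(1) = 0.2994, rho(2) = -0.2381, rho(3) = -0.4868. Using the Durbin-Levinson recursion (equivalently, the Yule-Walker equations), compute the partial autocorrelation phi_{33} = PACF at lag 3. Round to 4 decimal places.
\phi_{33} = -0.3560

The PACF at lag k is phi_{kk}, the last component of the solution
to the Yule-Walker system G_k phi = r_k where
  (G_k)_{ij} = rho(|i - j|), (r_k)_i = rho(i), i,j = 1..k.
Equivalently, Durbin-Levinson gives phi_{kk} iteratively:
  phi_{11} = rho(1)
  phi_{kk} = [rho(k) - sum_{j=1..k-1} phi_{k-1,j} rho(k-j)]
            / [1 - sum_{j=1..k-1} phi_{k-1,j} rho(j)],
  phi_{k,j} = phi_{k-1,j} - phi_{kk} phi_{k-1,k-j},  j = 1..k-1.
Step k = 1:
  phi_11 = rho(1) = 0.2994.
Step k = 2:
  phi_22 = [rho(2) - phi_11 rho(1)] / [1 - phi_11 rho(1)] = [-0.2381 - (0.2994)(0.2994)] / [1 - (0.2994)(0.2994)]
         = -0.32774036 / 0.91035964 = -0.360012.
  Update: phi_21 = phi_11 - phi_22 phi_11 = 0.2994 - (-0.360012)(0.2994) = 0.407188.
Step k = 3:
  phi_33 = [rho(3) - phi_21 rho(2) - phi_22 rho(1)] / [1 - phi_21 rho(1) - phi_22 rho(2)]
    numerator   = -0.4868 - (0.407188)(-0.2381) - (-0.360012)(0.2994) = -0.28206106
    denominator = 1 - (0.407188)(0.2994) - (-0.360012)(-0.2381) = 0.79236919
  phi_33 = -0.28206106 / 0.79236919 = -0.356.
Therefore phi_{33} = -0.3560.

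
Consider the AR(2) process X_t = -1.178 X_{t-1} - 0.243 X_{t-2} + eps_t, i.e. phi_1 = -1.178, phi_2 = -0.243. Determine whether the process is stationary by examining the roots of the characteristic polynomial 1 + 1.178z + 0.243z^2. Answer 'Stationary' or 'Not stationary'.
\text{Stationary}

The AR(p) characteristic polynomial is P(z) = 1 + 1.178z + 0.243z^2.
Stationarity requires all roots to lie outside the unit circle, i.e. |z| > 1 for every root.
Set 1 + (1.178) z + (0.243) z^2 = 0, i.e. a z^2 + b z + c = 0 with a = 0.243, b = 1.178, c = 1.
Discriminant D = b^2 - 4ac = (1.178)^2 - 4*(0.243)*1 = 1.387684 - (0.972) = 0.415684.
D >= 0, so the roots are real: z = (-b +/- sqrt(D)) / (2a) = (-1.178 +/- 0.644736) / (0.486).
  z_1 = (-1.178 + 0.644736) / (0.486) = -1.0973,   |z_1| = 1.0973.
  z_2 = (-1.178 - 0.644736) / (0.486) = -3.7505,   |z_2| = 3.7505.
Moduli of all roots: 1.0973, 3.7505.
All moduli strictly greater than 1? Yes.
Verdict: Stationary.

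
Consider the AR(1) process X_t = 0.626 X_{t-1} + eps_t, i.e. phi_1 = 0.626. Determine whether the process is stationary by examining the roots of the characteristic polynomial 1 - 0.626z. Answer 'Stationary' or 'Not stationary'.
\text{Stationary}

The AR(p) characteristic polynomial is P(z) = 1 - 0.626z.
Stationarity requires all roots to lie outside the unit circle, i.e. |z| > 1 for every root.
This is linear in z: 1 + (-0.626) z = 0  =>  z = -1/(-0.626) = 1.597444,  |z| = 1.597444.
Moduli of all roots: 1.5974.
All moduli strictly greater than 1? Yes.
Verdict: Stationary.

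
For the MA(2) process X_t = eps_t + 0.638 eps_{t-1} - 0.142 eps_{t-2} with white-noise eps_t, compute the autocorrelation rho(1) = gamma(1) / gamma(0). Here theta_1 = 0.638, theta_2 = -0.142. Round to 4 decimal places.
\rho(1) = 0.3835

For an MA(q) process with theta_0 = 1, the autocovariance is
  gamma(k) = sigma^2 * sum_{i=0..q-k} theta_i * theta_{i+k},
and rho(k) = gamma(k) / gamma(0). Sigma^2 cancels.
  numerator   = (1)*(0.638) + (0.638)*(-0.142) = 0.547404.
  denominator = (1)^2 + (0.638)^2 + (-0.142)^2 = 1.427208.
  rho(1) = 0.547404 / 1.427208 = 0.3835.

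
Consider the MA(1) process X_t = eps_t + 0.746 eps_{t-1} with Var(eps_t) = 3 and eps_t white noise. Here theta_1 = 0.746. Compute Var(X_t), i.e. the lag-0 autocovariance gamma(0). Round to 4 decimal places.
\gamma(0) = 4.6695

For an MA(q) process X_t = eps_t + sum_i theta_i eps_{t-i} with
Var(eps_t) = sigma^2, the variance is
  gamma(0) = sigma^2 * (1 + sum_i theta_i^2).
  sum_i theta_i^2 = (0.746)^2 = 0.556516.
  gamma(0) = 3 * (1 + 0.556516) = 3 * 1.556516 = 4.669548, which rounds to 4.6695.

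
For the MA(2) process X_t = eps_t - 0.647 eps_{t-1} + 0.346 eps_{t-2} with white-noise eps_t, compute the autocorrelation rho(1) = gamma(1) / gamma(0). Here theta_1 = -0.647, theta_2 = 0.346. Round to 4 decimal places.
\rho(1) = -0.5661

For an MA(q) process with theta_0 = 1, the autocovariance is
  gamma(k) = sigma^2 * sum_{i=0..q-k} theta_i * theta_{i+k},
and rho(k) = gamma(k) / gamma(0). Sigma^2 cancels.
  numerator   = (1)*(-0.647) + (-0.647)*(0.346) = -0.870862.
  denominator = (1)^2 + (-0.647)^2 + (0.346)^2 = 1.538325.
  rho(1) = -0.870862 / 1.538325 = -0.5661.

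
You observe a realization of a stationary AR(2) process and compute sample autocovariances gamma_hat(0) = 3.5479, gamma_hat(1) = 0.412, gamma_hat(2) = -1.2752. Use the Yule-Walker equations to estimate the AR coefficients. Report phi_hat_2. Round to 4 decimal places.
\hat\phi_{2} = -0.3780

The Yule-Walker equations for an AR(p) process read, in matrix form,
  Gamma_p phi = r_p,   with   (Gamma_p)_{ij} = gamma(|i - j|),
                       (r_p)_i = gamma(i),   i,j = 1..p.
Substitute the sample gammas (Toeplitz matrix and right-hand side of size 2):
  Gamma_p = [[3.5479, 0.412], [0.412, 3.5479]]
  r_p     = [0.412, -1.2752]
Written out:
  3.5479 phi_1 + 0.412 phi_2 = 0.412
  0.412 phi_1 + 3.5479 phi_2 = -1.2752
Solve by Cramer's rule:
  det = gamma(0)^2 - gamma(1)^2 = (3.5479)^2 - (0.412)^2 = 12.58759441 - 0.169744 = 12.41785041
  phi_hat_1 = [gamma(1) gamma(0) - gamma(1) gamma(2)] / det = [(0.412)(3.5479) - (0.412)(-1.2752)] / 12.41785041 = 1.9871172 / 12.41785041 = 0.16
  phi_hat_2 = [gamma(0) gamma(2) - gamma(1)^2] / det = [(3.5479)(-1.2752) - (0.412)^2] / 12.41785041 = -4.69402608 / 12.41785041 = -0.378
So phi_hat = [0.1600, -0.3780].
Therefore phi_hat_2 = -0.3780.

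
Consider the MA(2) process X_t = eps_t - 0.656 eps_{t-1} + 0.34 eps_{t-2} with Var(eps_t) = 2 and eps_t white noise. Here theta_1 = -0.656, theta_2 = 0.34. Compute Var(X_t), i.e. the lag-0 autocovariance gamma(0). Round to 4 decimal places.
\gamma(0) = 3.0919

For an MA(q) process X_t = eps_t + sum_i theta_i eps_{t-i} with
Var(eps_t) = sigma^2, the variance is
  gamma(0) = sigma^2 * (1 + sum_i theta_i^2).
  sum_i theta_i^2 = (-0.656)^2 + (0.34)^2 = 0.430336 + 0.1156 = 0.545936.
  gamma(0) = 2 * (1 + 0.545936) = 2 * 1.545936 = 3.091872, which rounds to 3.0919.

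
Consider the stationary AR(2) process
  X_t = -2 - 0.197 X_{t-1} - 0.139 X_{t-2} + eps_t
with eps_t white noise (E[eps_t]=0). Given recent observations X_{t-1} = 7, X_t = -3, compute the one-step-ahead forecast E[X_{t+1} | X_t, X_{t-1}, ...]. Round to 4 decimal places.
E[X_{t+1} \mid \mathcal F_t] = -2.3820

For an AR(p) model X_t = c + sum_i phi_i X_{t-i} + eps_t, the
one-step-ahead conditional mean is
  E[X_{t+1} | X_t, ...] = c + sum_i phi_i X_{t+1-i}.
Substitute known values:
  E[X_{t+1} | ...] = -2 + (-0.197) * (-3) + (-0.139) * (7)
                   = -2.3820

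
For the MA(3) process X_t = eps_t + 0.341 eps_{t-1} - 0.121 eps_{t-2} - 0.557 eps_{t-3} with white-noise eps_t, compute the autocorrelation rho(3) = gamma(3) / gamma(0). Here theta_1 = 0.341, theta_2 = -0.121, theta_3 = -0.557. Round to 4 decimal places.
\rho(3) = -0.3865

For an MA(q) process with theta_0 = 1, the autocovariance is
  gamma(k) = sigma^2 * sum_{i=0..q-k} theta_i * theta_{i+k},
and rho(k) = gamma(k) / gamma(0). Sigma^2 cancels.
  numerator   = (1)*(-0.557) = -0.557.
  denominator = (1)^2 + (0.341)^2 + (-0.121)^2 + (-0.557)^2 = 1.441171.
  rho(3) = -0.557 / 1.441171 = -0.3865.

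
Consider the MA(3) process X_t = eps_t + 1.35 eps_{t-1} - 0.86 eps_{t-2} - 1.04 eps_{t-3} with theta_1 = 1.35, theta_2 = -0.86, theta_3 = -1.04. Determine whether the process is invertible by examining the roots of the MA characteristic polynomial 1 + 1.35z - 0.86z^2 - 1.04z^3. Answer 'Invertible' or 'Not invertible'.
\text{Not invertible}

The MA(q) characteristic polynomial is P(z) = 1 + 1.35z - 0.86z^2 - 1.04z^3.
Invertibility requires all roots to lie outside the unit circle, i.e. |z| > 1 for every root.
Degree 3: look for a simple real root z0 first, then factor out (1 - z/z0) and solve the remaining quadratic.
Testing z0 = -1.25: P(-1.25) = 1 + (1.35)(-1.25) + (-0.86)(-1.25)^2 + (-1.04)(-1.25)^3
  = 1 + (-1.6875) + (-1.34375) + (2.03125) = 0.  So z_0 = -1.25 is a root, |z_0| = 1.25.
Divide out the factor (1 + 0.8 z) = (1 - z/z0) (since 1/z0 = -0.8):
  P(z) = (1 + 0.8 z)(1 + (0.55) z + (-1.3) z^2)
  [check: z-coef 0.55 - (-0.8) = 1.35; z^2-coef -1.3 - (-0.8)(0.55) = -0.86; z^3-coef -(-0.8)(-1.3) = -1.04.]
Remaining roots from the quadratic factor 1 + (0.55) z + (-1.3) z^2:
  Set 1 + (0.55) z + (-1.3) z^2 = 0, i.e. a z^2 + b z + c = 0 with a = -1.3, b = 0.55, c = 1.
  Discriminant D = b^2 - 4ac = (0.55)^2 - 4*(-1.3)*1 = 0.3025 - (-5.2) = 5.5025.
  D >= 0, so the roots are real: z = (-b +/- sqrt(D)) / (2a) = (-0.55 +/- 2.345741) / (-2.6).
    z_1 = (-0.55 + 2.345741) / (-2.6) = -0.6907,   |z_1| = 0.6907.
    z_2 = (-0.55 - 2.345741) / (-2.6) = 1.1137,   |z_2| = 1.1137.
Moduli of all roots: 1.2500, 0.6907, 1.1137.
All moduli strictly greater than 1? No.
Verdict: Not invertible.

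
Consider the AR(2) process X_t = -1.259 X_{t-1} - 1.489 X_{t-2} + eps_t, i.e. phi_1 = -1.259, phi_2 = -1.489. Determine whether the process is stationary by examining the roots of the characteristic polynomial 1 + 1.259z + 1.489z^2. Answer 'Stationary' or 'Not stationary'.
\text{Not stationary}

The AR(p) characteristic polynomial is P(z) = 1 + 1.259z + 1.489z^2.
Stationarity requires all roots to lie outside the unit circle, i.e. |z| > 1 for every root.
Set 1 + (1.259) z + (1.489) z^2 = 0, i.e. a z^2 + b z + c = 0 with a = 1.489, b = 1.259, c = 1.
Discriminant D = b^2 - 4ac = (1.259)^2 - 4*(1.489)*1 = 1.585081 - (5.956) = -4.370919.
D < 0, so the roots are the complex-conjugate pair z = (-b +/- i sqrt(-D)) / (2a) = -0.4228 +/- 0.702i.
For a conjugate pair |z|^2 = z * conj(z) = (product of roots) = c/a = 1/(1.489) = 0.671592, so |z| = sqrt(0.671592) = 0.8195 for both roots.
Moduli of all roots: 0.8195, 0.8195.
All moduli strictly greater than 1? No.
Verdict: Not stationary.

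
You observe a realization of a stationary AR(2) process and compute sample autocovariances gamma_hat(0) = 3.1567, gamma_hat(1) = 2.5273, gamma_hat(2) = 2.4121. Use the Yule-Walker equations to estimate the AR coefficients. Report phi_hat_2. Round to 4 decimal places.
\hat\phi_{2} = 0.3430

The Yule-Walker equations for an AR(p) process read, in matrix form,
  Gamma_p phi = r_p,   with   (Gamma_p)_{ij} = gamma(|i - j|),
                       (r_p)_i = gamma(i),   i,j = 1..p.
Substitute the sample gammas (Toeplitz matrix and right-hand side of size 2):
  Gamma_p = [[3.1567, 2.5273], [2.5273, 3.1567]]
  r_p     = [2.5273, 2.4121]
Written out:
  3.1567 phi_1 + 2.5273 phi_2 = 2.5273
  2.5273 phi_1 + 3.1567 phi_2 = 2.4121
Solve by Cramer's rule:
  det = gamma(0)^2 - gamma(1)^2 = (3.1567)^2 - (2.5273)^2 = 9.96475489 - 6.38724529 = 3.5775096
  phi_hat_1 = [gamma(1) gamma(0) - gamma(1) gamma(2)] / det = [(2.5273)(3.1567) - (2.5273)(2.4121)] / 3.5775096 = 1.88182758 / 3.5775096 = 0.526
  phi_hat_2 = [gamma(0) gamma(2) - gamma(1)^2] / det = [(3.1567)(2.4121) - (2.5273)^2] / 3.5775096 = 1.22703078 / 3.5775096 = 0.343
So phi_hat = [0.5260, 0.3430].
Therefore phi_hat_2 = 0.3430.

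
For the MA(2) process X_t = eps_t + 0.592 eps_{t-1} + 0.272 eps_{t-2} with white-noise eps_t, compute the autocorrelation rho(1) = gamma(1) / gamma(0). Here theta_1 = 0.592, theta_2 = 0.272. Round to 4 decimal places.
\rho(1) = 0.5286

For an MA(q) process with theta_0 = 1, the autocovariance is
  gamma(k) = sigma^2 * sum_{i=0..q-k} theta_i * theta_{i+k},
and rho(k) = gamma(k) / gamma(0). Sigma^2 cancels.
  numerator   = (1)*(0.592) + (0.592)*(0.272) = 0.753024.
  denominator = (1)^2 + (0.592)^2 + (0.272)^2 = 1.424448.
  rho(1) = 0.753024 / 1.424448 = 0.5286.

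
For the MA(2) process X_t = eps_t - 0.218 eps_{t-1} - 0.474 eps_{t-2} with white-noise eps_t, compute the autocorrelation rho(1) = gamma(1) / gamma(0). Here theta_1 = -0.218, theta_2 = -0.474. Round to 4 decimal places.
\rho(1) = -0.0901

For an MA(q) process with theta_0 = 1, the autocovariance is
  gamma(k) = sigma^2 * sum_{i=0..q-k} theta_i * theta_{i+k},
and rho(k) = gamma(k) / gamma(0). Sigma^2 cancels.
  numerator   = (1)*(-0.218) + (-0.218)*(-0.474) = -0.114668.
  denominator = (1)^2 + (-0.218)^2 + (-0.474)^2 = 1.2722.
  rho(1) = -0.114668 / 1.2722 = -0.0901.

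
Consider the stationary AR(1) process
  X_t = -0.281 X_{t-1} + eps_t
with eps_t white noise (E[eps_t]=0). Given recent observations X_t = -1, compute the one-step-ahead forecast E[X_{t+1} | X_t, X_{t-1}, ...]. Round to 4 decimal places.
E[X_{t+1} \mid \mathcal F_t] = 0.2810

For an AR(p) model X_t = c + sum_i phi_i X_{t-i} + eps_t, the
one-step-ahead conditional mean is
  E[X_{t+1} | X_t, ...] = c + sum_i phi_i X_{t+1-i}.
Substitute known values:
  E[X_{t+1} | ...] = (-0.281) * (-1)
                   = 0.2810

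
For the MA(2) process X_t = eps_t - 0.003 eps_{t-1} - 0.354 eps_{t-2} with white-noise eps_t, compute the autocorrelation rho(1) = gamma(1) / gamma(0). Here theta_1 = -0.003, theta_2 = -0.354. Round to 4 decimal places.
\rho(1) = -0.0017

For an MA(q) process with theta_0 = 1, the autocovariance is
  gamma(k) = sigma^2 * sum_{i=0..q-k} theta_i * theta_{i+k},
and rho(k) = gamma(k) / gamma(0). Sigma^2 cancels.
  numerator   = (1)*(-0.003) + (-0.003)*(-0.354) = -0.001938.
  denominator = (1)^2 + (-0.003)^2 + (-0.354)^2 = 1.125325.
  rho(1) = -0.001938 / 1.125325 = -0.0017.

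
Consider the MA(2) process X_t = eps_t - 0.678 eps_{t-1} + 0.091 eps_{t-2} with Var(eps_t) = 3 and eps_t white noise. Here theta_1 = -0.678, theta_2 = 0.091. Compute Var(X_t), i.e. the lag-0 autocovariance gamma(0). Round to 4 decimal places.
\gamma(0) = 4.4039

For an MA(q) process X_t = eps_t + sum_i theta_i eps_{t-i} with
Var(eps_t) = sigma^2, the variance is
  gamma(0) = sigma^2 * (1 + sum_i theta_i^2).
  sum_i theta_i^2 = (-0.678)^2 + (0.091)^2 = 0.459684 + 0.008281 = 0.467965.
  gamma(0) = 3 * (1 + 0.467965) = 3 * 1.467965 = 4.403895, which rounds to 4.4039.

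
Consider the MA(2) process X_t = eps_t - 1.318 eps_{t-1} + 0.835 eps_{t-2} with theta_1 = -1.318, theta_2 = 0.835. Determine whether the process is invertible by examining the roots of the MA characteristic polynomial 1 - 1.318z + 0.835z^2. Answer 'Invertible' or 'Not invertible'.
\text{Invertible}

The MA(q) characteristic polynomial is P(z) = 1 - 1.318z + 0.835z^2.
Invertibility requires all roots to lie outside the unit circle, i.e. |z| > 1 for every root.
Set 1 + (-1.318) z + (0.835) z^2 = 0, i.e. a z^2 + b z + c = 0 with a = 0.835, b = -1.318, c = 1.
Discriminant D = b^2 - 4ac = (-1.318)^2 - 4*(0.835)*1 = 1.737124 - (3.34) = -1.602876.
D < 0, so the roots are the complex-conjugate pair z = (-b +/- i sqrt(-D)) / (2a) = 0.7892 +/- 0.7581i.
For a conjugate pair |z|^2 = z * conj(z) = (product of roots) = c/a = 1/(0.835) = 1.197605, so |z| = sqrt(1.197605) = 1.0944 for both roots.
Moduli of all roots: 1.0944, 1.0944.
All moduli strictly greater than 1? Yes.
Verdict: Invertible.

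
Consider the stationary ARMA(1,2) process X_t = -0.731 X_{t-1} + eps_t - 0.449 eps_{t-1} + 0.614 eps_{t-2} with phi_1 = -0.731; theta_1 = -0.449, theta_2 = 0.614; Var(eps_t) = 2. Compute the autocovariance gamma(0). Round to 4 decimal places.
\gamma(0) = 14.1495

Multiply the model equation by X_{t-k} and take expectations. With theta_0 = psi_0 = 1 and psi_j the MA(infinity) weights, this gives
  gamma(k) - sum_i phi_i gamma(k-i) = c_k,
  c_k = sigma^2 * sum_{j=k..q} theta_j psi_{j-k}   (c_k = 0 for k > q),
using gamma(-m) = gamma(m).
psi-weights needed (psi_j = theta_j + sum_i phi_i psi_{j-i}):
  psi_1 = theta_1 + phi_1 = -0.449 + (-0.731) = -1.18
  psi_2 = theta_2 + phi_1 psi_1 = 0.614 + (-0.731)(-1.18) = 1.47658
Right-hand sides:
  c_0 = sigma^2 (1 + theta_1 psi_1 + theta_2 psi_2) = 2 * (1 + (-0.449)(-1.18) + (0.614)(1.47658)) = 2 * 2.43644 = 4.87288
  c_1 = sigma^2 (theta_1 + theta_2 psi_1) = 2 * (-0.449 + (0.614)(-1.18)) = -2.34704
  c_2 = sigma^2 theta_2 = 2 * (0.614) = 1.228
Equations for k = 0 and k = 1 (AR order 1):
  gamma(0) = phi_1 gamma(1) + c_0
  gamma(1) = phi_1 gamma(0) + c_1
Substituting the second into the first: gamma(0) (1 - phi_1^2) = c_0 + phi_1 c_1, so
  gamma(0) = (c_0 + phi_1 c_1) / (1 - phi_1^2) = (4.87288 + (-0.731)(-2.34704)) / (1 - (-0.731)^2) = 6.588566 / 0.465639 = 14.149516.
Therefore gamma(0) = 14.1495 (to 4 decimal places).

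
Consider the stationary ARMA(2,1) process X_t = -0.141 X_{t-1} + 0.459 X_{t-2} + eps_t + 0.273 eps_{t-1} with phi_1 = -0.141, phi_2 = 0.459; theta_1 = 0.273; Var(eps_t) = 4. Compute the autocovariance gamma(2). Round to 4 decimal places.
\gamma(2) = 2.2281

Multiply the model equation by X_{t-k} and take expectations. With theta_0 = psi_0 = 1 and psi_j the MA(infinity) weights, this gives
  gamma(k) - sum_i phi_i gamma(k-i) = c_k,
  c_k = sigma^2 * sum_{j=k..q} theta_j psi_{j-k}   (c_k = 0 for k > q),
using gamma(-m) = gamma(m).
psi-weights needed (psi_j = theta_j + sum_i phi_i psi_{j-i}):
  psi_1 = theta_1 + phi_1 = 0.273 + (-0.141) = 0.132
Right-hand sides:
  c_0 = sigma^2 (1 + theta_1 psi_1) = 4 * (1 + (0.273)(0.132)) = 4 * 1.036036 = 4.144144
  c_1 = sigma^2 theta_1 = 4 * (0.273) = 1.092
  c_2 = 0
Equations for k = 0, 1, 2 (AR order 2, c_2 = 0):
  (E0) gamma(0) = phi_1 gamma(1) + phi_2 gamma(2) + c_0
  (E1) gamma(1) = phi_1 gamma(0) + phi_2 gamma(1) + c_1
  (E2) gamma(2) = phi_1 gamma(1) + phi_2 gamma(0)
From (E1): gamma(1) = A gamma(0) + B with
  A = phi_1 / (1 - phi_2) = -0.141 / 0.541 = -0.260628,   B = c_1 / (1 - phi_2) = 1.092 / 0.541 = 2.018484.
Insert (E2) into (E0): gamma(0) (1 - phi_2^2) = phi_1 (1 + phi_2) gamma(1) + c_0.
  phi_1 (1 + phi_2) = (-0.141)(1.459) = -0.205719,   1 - phi_2^2 = 0.789319.
Replace gamma(1) by A gamma(0) + B and collect gamma(0):
  gamma(0) [0.789319 - (-0.205719)(-0.260628)] = (-0.205719)(2.018484) + 4.144144
  gamma(0) * 0.735703 = 3.728903
  gamma(0) = 3.728903 / 0.735703 = 5.068492.
  gamma(1) = A gamma(0) + B = (-0.260628)(5.068492) + (2.018484) = 0.697491.
  gamma(2) = phi_1 gamma(1) + phi_2 gamma(0) = (-0.141)(0.697491) + (0.459)(5.068492) = 2.228091.
Therefore gamma(2) = 2.2281 (to 4 decimal places).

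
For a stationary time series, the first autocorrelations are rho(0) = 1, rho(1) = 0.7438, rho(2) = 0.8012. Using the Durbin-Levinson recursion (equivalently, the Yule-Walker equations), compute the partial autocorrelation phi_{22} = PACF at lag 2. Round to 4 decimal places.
\phi_{22} = 0.5550

The PACF at lag k is phi_{kk}, the last component of the solution
to the Yule-Walker system G_k phi = r_k where
  (G_k)_{ij} = rho(|i - j|), (r_k)_i = rho(i), i,j = 1..k.
Equivalently, Durbin-Levinson gives phi_{kk} iteratively:
  phi_{11} = rho(1)
  phi_{kk} = [rho(k) - sum_{j=1..k-1} phi_{k-1,j} rho(k-j)]
            / [1 - sum_{j=1..k-1} phi_{k-1,j} rho(j)],
  phi_{k,j} = phi_{k-1,j} - phi_{kk} phi_{k-1,k-j},  j = 1..k-1.
Step k = 1:
  phi_11 = rho(1) = 0.7438.
Step k = 2:
  phi_22 = [rho(2) - phi_11 rho(1)] / [1 - phi_11 rho(1)] = [0.8012 - (0.7438)(0.7438)] / [1 - (0.7438)(0.7438)]
         = 0.24796156 / 0.44676156 = 0.555.
Therefore phi_{22} = 0.5550.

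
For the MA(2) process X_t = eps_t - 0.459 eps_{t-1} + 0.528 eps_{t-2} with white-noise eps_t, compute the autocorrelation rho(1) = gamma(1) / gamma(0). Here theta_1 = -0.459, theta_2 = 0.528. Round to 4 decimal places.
\rho(1) = -0.4709

For an MA(q) process with theta_0 = 1, the autocovariance is
  gamma(k) = sigma^2 * sum_{i=0..q-k} theta_i * theta_{i+k},
and rho(k) = gamma(k) / gamma(0). Sigma^2 cancels.
  numerator   = (1)*(-0.459) + (-0.459)*(0.528) = -0.701352.
  denominator = (1)^2 + (-0.459)^2 + (0.528)^2 = 1.489465.
  rho(1) = -0.701352 / 1.489465 = -0.4709.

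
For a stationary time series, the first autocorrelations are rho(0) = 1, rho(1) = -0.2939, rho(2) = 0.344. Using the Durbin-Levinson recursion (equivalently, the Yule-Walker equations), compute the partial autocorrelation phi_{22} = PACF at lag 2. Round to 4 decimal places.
\phi_{22} = 0.2820

The PACF at lag k is phi_{kk}, the last component of the solution
to the Yule-Walker system G_k phi = r_k where
  (G_k)_{ij} = rho(|i - j|), (r_k)_i = rho(i), i,j = 1..k.
Equivalently, Durbin-Levinson gives phi_{kk} iteratively:
  phi_{11} = rho(1)
  phi_{kk} = [rho(k) - sum_{j=1..k-1} phi_{k-1,j} rho(k-j)]
            / [1 - sum_{j=1..k-1} phi_{k-1,j} rho(j)],
  phi_{k,j} = phi_{k-1,j} - phi_{kk} phi_{k-1,k-j},  j = 1..k-1.
Step k = 1:
  phi_11 = rho(1) = -0.2939.
Step k = 2:
  phi_22 = [rho(2) - phi_11 rho(1)] / [1 - phi_11 rho(1)] = [0.344 - (-0.2939)(-0.2939)] / [1 - (-0.2939)(-0.2939)]
         = 0.25762279 / 0.91362279 = 0.282.
Therefore phi_{22} = 0.2820.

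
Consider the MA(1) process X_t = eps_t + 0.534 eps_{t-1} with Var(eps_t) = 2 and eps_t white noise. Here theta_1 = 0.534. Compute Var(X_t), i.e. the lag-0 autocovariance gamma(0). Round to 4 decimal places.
\gamma(0) = 2.5703

For an MA(q) process X_t = eps_t + sum_i theta_i eps_{t-i} with
Var(eps_t) = sigma^2, the variance is
  gamma(0) = sigma^2 * (1 + sum_i theta_i^2).
  sum_i theta_i^2 = (0.534)^2 = 0.285156.
  gamma(0) = 2 * (1 + 0.285156) = 2 * 1.285156 = 2.570312, which rounds to 2.5703.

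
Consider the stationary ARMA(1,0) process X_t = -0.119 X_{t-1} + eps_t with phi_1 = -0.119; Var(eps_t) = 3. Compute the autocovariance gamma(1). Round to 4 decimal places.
\gamma(1) = -0.3621

Multiply the model equation by X_{t-k} and take expectations. With theta_0 = psi_0 = 1 and psi_j the MA(infinity) weights, this gives
  gamma(k) - sum_i phi_i gamma(k-i) = c_k,
  c_k = sigma^2 * sum_{j=k..q} theta_j psi_{j-k}   (c_k = 0 for k > q),
using gamma(-m) = gamma(m).
Pure AR (q = 0): c_0 = sigma^2 = 3, c_k = 0 for k >= 1.
Equations for k = 0 and k = 1 (AR order 1):
  gamma(0) = phi_1 gamma(1) + c_0
  gamma(1) = phi_1 gamma(0) + c_1
Substituting the second into the first: gamma(0) (1 - phi_1^2) = c_0 + phi_1 c_1, so
  gamma(0) = c_0 / (1 - phi_1^2) = 3 / (1 - (-0.119)^2) = 3 / 0.985839 = 3.043093.
  gamma(1) = phi_1 gamma(0) = (-0.119)(3.043093) = -0.362128.
Therefore gamma(1) = -0.3621 (to 4 decimal places).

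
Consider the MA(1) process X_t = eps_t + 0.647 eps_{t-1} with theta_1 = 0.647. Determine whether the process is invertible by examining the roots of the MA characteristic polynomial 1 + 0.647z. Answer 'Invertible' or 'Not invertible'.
\text{Invertible}

The MA(q) characteristic polynomial is P(z) = 1 + 0.647z.
Invertibility requires all roots to lie outside the unit circle, i.e. |z| > 1 for every root.
This is linear in z: 1 + (0.647) z = 0  =>  z = -1/(0.647) = -1.545595,  |z| = 1.545595.
Moduli of all roots: 1.5456.
All moduli strictly greater than 1? Yes.
Verdict: Invertible.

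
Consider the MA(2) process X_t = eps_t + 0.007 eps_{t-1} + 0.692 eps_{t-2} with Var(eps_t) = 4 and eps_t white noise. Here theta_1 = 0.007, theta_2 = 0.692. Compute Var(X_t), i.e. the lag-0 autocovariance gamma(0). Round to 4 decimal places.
\gamma(0) = 5.9157

For an MA(q) process X_t = eps_t + sum_i theta_i eps_{t-i} with
Var(eps_t) = sigma^2, the variance is
  gamma(0) = sigma^2 * (1 + sum_i theta_i^2).
  sum_i theta_i^2 = (0.007)^2 + (0.692)^2 = 0.000049 + 0.478864 = 0.478913.
  gamma(0) = 4 * (1 + 0.478913) = 4 * 1.478913 = 5.915652, which rounds to 5.9157.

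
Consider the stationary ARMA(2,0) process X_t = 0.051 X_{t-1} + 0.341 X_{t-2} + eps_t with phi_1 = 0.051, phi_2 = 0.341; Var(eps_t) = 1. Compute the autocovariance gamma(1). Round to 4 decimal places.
\gamma(1) = 0.0881

Multiply the model equation by X_{t-k} and take expectations. With theta_0 = psi_0 = 1 and psi_j the MA(infinity) weights, this gives
  gamma(k) - sum_i phi_i gamma(k-i) = c_k,
  c_k = sigma^2 * sum_{j=k..q} theta_j psi_{j-k}   (c_k = 0 for k > q),
using gamma(-m) = gamma(m).
Pure AR (q = 0): c_0 = sigma^2 = 1, c_k = 0 for k >= 1.
Equations for k = 0, 1, 2 (AR order 2, c_2 = 0):
  (E0) gamma(0) = phi_1 gamma(1) + phi_2 gamma(2) + c_0
  (E1) gamma(1) = phi_1 gamma(0) + phi_2 gamma(1) + c_1
  (E2) gamma(2) = phi_1 gamma(1) + phi_2 gamma(0)
From (E1): gamma(1) = A gamma(0) + B with
  A = phi_1 / (1 - phi_2) = 0.051 / 0.659 = 0.07739,   B = c_1 / (1 - phi_2) = 0 / 0.659 = 0.
Insert (E2) into (E0): gamma(0) (1 - phi_2^2) = phi_1 (1 + phi_2) gamma(1) + c_0.
  phi_1 (1 + phi_2) = (0.051)(1.341) = 0.068391,   1 - phi_2^2 = 0.883719.
Replace gamma(1) by A gamma(0) + B and collect gamma(0):
  gamma(0) [0.883719 - (0.068391)(0.07739)] = c_0 = 1
  gamma(0) * 0.878426 = 1
  gamma(0) = 1 / 0.878426 = 1.1384.
  gamma(1) = A gamma(0) = (0.07739)(1.1384) = 0.088101.
Therefore gamma(1) = 0.0881 (to 4 decimal places).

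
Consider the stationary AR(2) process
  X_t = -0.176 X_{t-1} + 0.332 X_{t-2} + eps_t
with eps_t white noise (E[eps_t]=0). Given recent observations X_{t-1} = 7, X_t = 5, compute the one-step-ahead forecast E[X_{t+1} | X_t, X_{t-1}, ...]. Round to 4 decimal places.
E[X_{t+1} \mid \mathcal F_t] = 1.4440

For an AR(p) model X_t = c + sum_i phi_i X_{t-i} + eps_t, the
one-step-ahead conditional mean is
  E[X_{t+1} | X_t, ...] = c + sum_i phi_i X_{t+1-i}.
Substitute known values:
  E[X_{t+1} | ...] = (-0.176) * (5) + (0.332) * (7)
                   = 1.4440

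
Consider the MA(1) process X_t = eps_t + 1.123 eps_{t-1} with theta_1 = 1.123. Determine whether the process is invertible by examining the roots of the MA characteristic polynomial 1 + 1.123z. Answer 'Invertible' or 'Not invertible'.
\text{Not invertible}

The MA(q) characteristic polynomial is P(z) = 1 + 1.123z.
Invertibility requires all roots to lie outside the unit circle, i.e. |z| > 1 for every root.
This is linear in z: 1 + (1.123) z = 0  =>  z = -1/(1.123) = -0.890472,  |z| = 0.890472.
Moduli of all roots: 0.8905.
All moduli strictly greater than 1? No.
Verdict: Not invertible.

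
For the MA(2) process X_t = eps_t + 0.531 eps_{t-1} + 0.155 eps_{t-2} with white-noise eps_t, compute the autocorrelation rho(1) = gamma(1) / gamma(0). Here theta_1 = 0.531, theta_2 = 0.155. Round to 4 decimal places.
\rho(1) = 0.4696

For an MA(q) process with theta_0 = 1, the autocovariance is
  gamma(k) = sigma^2 * sum_{i=0..q-k} theta_i * theta_{i+k},
and rho(k) = gamma(k) / gamma(0). Sigma^2 cancels.
  numerator   = (1)*(0.531) + (0.531)*(0.155) = 0.613305.
  denominator = (1)^2 + (0.531)^2 + (0.155)^2 = 1.305986.
  rho(1) = 0.613305 / 1.305986 = 0.4696.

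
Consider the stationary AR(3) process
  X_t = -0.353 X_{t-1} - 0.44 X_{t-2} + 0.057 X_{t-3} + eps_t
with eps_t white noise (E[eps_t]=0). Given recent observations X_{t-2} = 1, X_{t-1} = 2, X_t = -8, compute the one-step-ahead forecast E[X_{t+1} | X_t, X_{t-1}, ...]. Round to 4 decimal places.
E[X_{t+1} \mid \mathcal F_t] = 2.0010

For an AR(p) model X_t = c + sum_i phi_i X_{t-i} + eps_t, the
one-step-ahead conditional mean is
  E[X_{t+1} | X_t, ...] = c + sum_i phi_i X_{t+1-i}.
Substitute known values:
  E[X_{t+1} | ...] = (-0.353) * (-8) + (-0.44) * (2) + (0.057) * (1)
                   = 2.0010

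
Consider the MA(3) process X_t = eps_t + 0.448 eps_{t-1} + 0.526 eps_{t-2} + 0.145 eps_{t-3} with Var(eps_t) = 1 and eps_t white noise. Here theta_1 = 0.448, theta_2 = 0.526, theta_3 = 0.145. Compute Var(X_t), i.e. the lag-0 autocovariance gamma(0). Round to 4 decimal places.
\gamma(0) = 1.4984

For an MA(q) process X_t = eps_t + sum_i theta_i eps_{t-i} with
Var(eps_t) = sigma^2, the variance is
  gamma(0) = sigma^2 * (1 + sum_i theta_i^2).
  sum_i theta_i^2 = (0.448)^2 + (0.526)^2 + (0.145)^2 = 0.200704 + 0.276676 + 0.021025 = 0.498405.
  gamma(0) = 1 * (1 + 0.498405) = 1 * 1.498405 = 1.498405, which rounds to 1.4984.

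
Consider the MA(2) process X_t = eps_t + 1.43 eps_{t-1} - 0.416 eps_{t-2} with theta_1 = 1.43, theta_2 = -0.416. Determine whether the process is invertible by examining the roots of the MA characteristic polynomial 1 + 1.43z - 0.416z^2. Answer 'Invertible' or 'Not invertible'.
\text{Not invertible}

The MA(q) characteristic polynomial is P(z) = 1 + 1.43z - 0.416z^2.
Invertibility requires all roots to lie outside the unit circle, i.e. |z| > 1 for every root.
Set 1 + (1.43) z + (-0.416) z^2 = 0, i.e. a z^2 + b z + c = 0 with a = -0.416, b = 1.43, c = 1.
Discriminant D = b^2 - 4ac = (1.43)^2 - 4*(-0.416)*1 = 2.0449 - (-1.664) = 3.7089.
D >= 0, so the roots are real: z = (-b +/- sqrt(D)) / (2a) = (-1.43 +/- 1.92585) / (-0.832).
  z_1 = (-1.43 + 1.92585) / (-0.832) = -0.596,   |z_1| = 0.596.
  z_2 = (-1.43 - 1.92585) / (-0.832) = 4.0335,   |z_2| = 4.0335.
Moduli of all roots: 0.5960, 4.0335.
All moduli strictly greater than 1? No.
Verdict: Not invertible.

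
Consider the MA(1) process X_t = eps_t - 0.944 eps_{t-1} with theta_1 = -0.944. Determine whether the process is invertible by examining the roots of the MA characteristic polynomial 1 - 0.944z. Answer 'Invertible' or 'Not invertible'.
\text{Invertible}

The MA(q) characteristic polynomial is P(z) = 1 - 0.944z.
Invertibility requires all roots to lie outside the unit circle, i.e. |z| > 1 for every root.
This is linear in z: 1 + (-0.944) z = 0  =>  z = -1/(-0.944) = 1.059322,  |z| = 1.059322.
Moduli of all roots: 1.0593.
All moduli strictly greater than 1? Yes.
Verdict: Invertible.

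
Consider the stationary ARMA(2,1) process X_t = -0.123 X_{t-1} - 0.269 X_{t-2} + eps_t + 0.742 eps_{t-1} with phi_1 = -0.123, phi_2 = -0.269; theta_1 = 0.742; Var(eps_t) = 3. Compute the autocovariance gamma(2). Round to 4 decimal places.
\gamma(2) = -1.3964

Multiply the model equation by X_{t-k} and take expectations. With theta_0 = psi_0 = 1 and psi_j the MA(infinity) weights, this gives
  gamma(k) - sum_i phi_i gamma(k-i) = c_k,
  c_k = sigma^2 * sum_{j=k..q} theta_j psi_{j-k}   (c_k = 0 for k > q),
using gamma(-m) = gamma(m).
psi-weights needed (psi_j = theta_j + sum_i phi_i psi_{j-i}):
  psi_1 = theta_1 + phi_1 = 0.742 + (-0.123) = 0.619
Right-hand sides:
  c_0 = sigma^2 (1 + theta_1 psi_1) = 3 * (1 + (0.742)(0.619)) = 3 * 1.459298 = 4.377894
  c_1 = sigma^2 theta_1 = 3 * (0.742) = 2.226
  c_2 = 0
Equations for k = 0, 1, 2 (AR order 2, c_2 = 0):
  (E0) gamma(0) = phi_1 gamma(1) + phi_2 gamma(2) + c_0
  (E1) gamma(1) = phi_1 gamma(0) + phi_2 gamma(1) + c_1
  (E2) gamma(2) = phi_1 gamma(1) + phi_2 gamma(0)
From (E1): gamma(1) = A gamma(0) + B with
  A = phi_1 / (1 - phi_2) = -0.123 / 1.269 = -0.096927,   B = c_1 / (1 - phi_2) = 2.226 / 1.269 = 1.754137.
Insert (E2) into (E0): gamma(0) (1 - phi_2^2) = phi_1 (1 + phi_2) gamma(1) + c_0.
  phi_1 (1 + phi_2) = (-0.123)(0.731) = -0.089913,   1 - phi_2^2 = 0.927639.
Replace gamma(1) by A gamma(0) + B and collect gamma(0):
  gamma(0) [0.927639 - (-0.089913)(-0.096927)] = (-0.089913)(1.754137) + 4.377894
  gamma(0) * 0.918924 = 4.220174
  gamma(0) = 4.220174 / 0.918924 = 4.592517.
  gamma(1) = A gamma(0) + B = (-0.096927)(4.592517) + (1.754137) = 1.309.
  gamma(2) = phi_1 gamma(1) + phi_2 gamma(0) = (-0.123)(1.309) + (-0.269)(4.592517) = -1.396394.
Therefore gamma(2) = -1.3964 (to 4 decimal places).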